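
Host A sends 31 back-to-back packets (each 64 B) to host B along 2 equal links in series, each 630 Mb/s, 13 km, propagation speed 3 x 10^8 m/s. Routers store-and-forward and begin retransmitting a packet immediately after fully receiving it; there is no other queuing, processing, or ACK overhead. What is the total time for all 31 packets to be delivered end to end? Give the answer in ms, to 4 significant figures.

Per-hop transmission t_tx = L/R = 512/630000000 = 0.000812698 ms.
Per-hop propagation t_prop = 13000/300000000 = 0.0433333 ms.
Pipeline fill: first packet needs 2·t_tx to clear all hops; remaining 30 packets each add one t_tx.
Total = (2+31-1)·t_tx + 2·t_prop = 32·0.000812698 + 2·0.0433333 = 0.1127 ms.

0.1127 ms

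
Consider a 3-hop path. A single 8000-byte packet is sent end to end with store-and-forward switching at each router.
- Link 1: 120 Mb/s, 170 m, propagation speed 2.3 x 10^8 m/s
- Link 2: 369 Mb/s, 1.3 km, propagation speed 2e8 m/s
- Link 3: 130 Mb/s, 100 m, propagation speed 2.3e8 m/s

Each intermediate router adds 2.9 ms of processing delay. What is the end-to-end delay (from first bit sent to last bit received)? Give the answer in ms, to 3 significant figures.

7.01 ms

L = 8000 × 8 = 64000 bits.
Transmission delays (L/R per hop): 0.533333, 0.173442, 0.492308 ms; sum = 1.19908 ms.
Propagation delays (d/s per hop): 0.00073913, 0.0065, 0.000434783 ms; sum = 0.00767391 ms.
Processing at 2 router(s): 2 × 2.9 ms = 5.8 ms.
End-to-end = 7.01 ms.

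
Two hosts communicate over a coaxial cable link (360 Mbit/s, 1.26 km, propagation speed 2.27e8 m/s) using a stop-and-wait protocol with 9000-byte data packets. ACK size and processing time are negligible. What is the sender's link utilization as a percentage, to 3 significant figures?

94.7 %

t_tx = L/R = 72000/360000000 = 0.0002 s.
t_prop = 1260/227000000 = 5.55066e-06 s; RTT = 1.11013e-05 s.
Cycle = t_tx + RTT = 0.000211101 s.
Utilization = t_tx / cycle = 0.0002/0.000211101 = 94.7 %.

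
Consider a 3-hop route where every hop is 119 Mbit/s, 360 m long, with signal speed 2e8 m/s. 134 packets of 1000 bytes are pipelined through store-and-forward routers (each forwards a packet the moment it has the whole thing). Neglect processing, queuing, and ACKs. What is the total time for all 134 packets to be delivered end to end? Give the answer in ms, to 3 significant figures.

9.15 ms

Per-hop transmission t_tx = L/R = 8000/119000000 = 0.0672269 ms.
Per-hop propagation t_prop = 360/200000000 = 0.0018 ms.
Pipeline fill: first packet needs 3·t_tx to clear all hops; remaining 133 packets each add one t_tx.
Total = (3+134-1)·t_tx + 3·t_prop = 136·0.0672269 + 3·0.0018 = 9.15 ms.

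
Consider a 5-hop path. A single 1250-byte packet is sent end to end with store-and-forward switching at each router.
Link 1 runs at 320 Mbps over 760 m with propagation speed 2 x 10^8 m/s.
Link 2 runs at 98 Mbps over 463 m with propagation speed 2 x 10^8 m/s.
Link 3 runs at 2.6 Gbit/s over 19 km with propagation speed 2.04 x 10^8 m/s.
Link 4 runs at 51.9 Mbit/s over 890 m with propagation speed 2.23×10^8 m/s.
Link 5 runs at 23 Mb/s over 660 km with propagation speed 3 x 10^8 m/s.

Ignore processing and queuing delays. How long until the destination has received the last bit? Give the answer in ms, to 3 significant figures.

3.07 ms

L = 1250 × 8 = 10000 bits.
Transmission delays (L/R per hop): 0.03125, 0.102041, 0.00384615, 0.192678, 0.434783 ms; sum = 0.764598 ms.
Propagation delays (d/s per hop): 0.0038, 0.002315, 0.0931373, 0.00399103, 2.2 ms; sum = 2.30324 ms.
End-to-end = 3.07 ms.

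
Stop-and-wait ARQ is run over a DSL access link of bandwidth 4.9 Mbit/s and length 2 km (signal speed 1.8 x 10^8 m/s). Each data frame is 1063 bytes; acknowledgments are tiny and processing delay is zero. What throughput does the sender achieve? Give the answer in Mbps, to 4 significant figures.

t_tx = L/R = 8504/4900000 = 0.00173551 s.
t_prop = 2000/180000000 = 1.11111e-05 s; RTT = 2.22222e-05 s.
Cycle = t_tx + RTT = 0.00175773 s.
Throughput = L / cycle = 8504 / 0.00175773 = 4.838 Mbps.

4.838 Mbps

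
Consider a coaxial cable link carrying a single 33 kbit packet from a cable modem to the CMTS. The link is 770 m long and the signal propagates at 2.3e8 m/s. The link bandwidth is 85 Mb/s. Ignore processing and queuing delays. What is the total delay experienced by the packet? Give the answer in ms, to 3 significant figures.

L = 33000 bits.
Transmission delay = L/R = 33000 / 85000000 = 0.388235 ms.
Propagation delay = d/s = 770 m / 2.3e+08 m/s = 0.00334783 ms.
Total = 0.392 ms.

0.392 ms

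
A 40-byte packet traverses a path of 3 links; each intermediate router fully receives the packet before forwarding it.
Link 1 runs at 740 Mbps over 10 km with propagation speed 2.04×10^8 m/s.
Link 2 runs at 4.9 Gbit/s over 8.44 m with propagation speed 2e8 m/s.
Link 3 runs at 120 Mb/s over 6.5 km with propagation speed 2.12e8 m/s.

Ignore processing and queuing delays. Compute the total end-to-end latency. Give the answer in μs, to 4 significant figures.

82.89 μs

L = 40 × 8 = 320 bits.
Transmission delays (L/R per hop): 0.432432, 0.0653061, 2.66667 μs; sum = 3.16441 μs.
Propagation delays (d/s per hop): 49.0196, 0.0422, 30.6604 μs; sum = 79.7222 μs.
End-to-end = 82.89 μs.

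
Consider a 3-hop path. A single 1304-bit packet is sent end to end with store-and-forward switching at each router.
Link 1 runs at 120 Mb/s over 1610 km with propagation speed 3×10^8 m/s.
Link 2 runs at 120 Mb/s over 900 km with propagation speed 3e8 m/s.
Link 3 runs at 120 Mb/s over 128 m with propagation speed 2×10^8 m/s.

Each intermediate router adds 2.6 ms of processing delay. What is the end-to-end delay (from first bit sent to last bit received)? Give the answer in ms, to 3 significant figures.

Transmission delay per hop = L/R = 1304/120000000 = 0.0108667 ms; 3 hops → 0.0326 ms.
Propagation delays (d/s per hop): 5.36667, 3, 0.00064 ms; sum = 8.36731 ms.
Processing at 2 router(s): 2 × 2.6 ms = 5.2 ms.
End-to-end = 13.6 ms.

13.6 ms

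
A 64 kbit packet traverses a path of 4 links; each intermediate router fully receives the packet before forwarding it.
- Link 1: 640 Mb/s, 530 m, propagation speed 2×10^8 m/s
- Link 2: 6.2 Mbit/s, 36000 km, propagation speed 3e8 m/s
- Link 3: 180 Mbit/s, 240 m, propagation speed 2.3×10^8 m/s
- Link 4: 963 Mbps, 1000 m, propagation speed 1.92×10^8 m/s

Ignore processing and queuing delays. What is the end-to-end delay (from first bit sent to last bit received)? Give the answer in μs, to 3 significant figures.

L = 64000 bits.
Transmission delays (L/R per hop): 100, 10322.6, 355.556, 66.459 μs; sum = 10844.6 μs.
Propagation delays (d/s per hop): 2.65, 120000, 1.04348, 5.20833 μs; sum = 120009 μs.
End-to-end = 131000 μs.

131000 μs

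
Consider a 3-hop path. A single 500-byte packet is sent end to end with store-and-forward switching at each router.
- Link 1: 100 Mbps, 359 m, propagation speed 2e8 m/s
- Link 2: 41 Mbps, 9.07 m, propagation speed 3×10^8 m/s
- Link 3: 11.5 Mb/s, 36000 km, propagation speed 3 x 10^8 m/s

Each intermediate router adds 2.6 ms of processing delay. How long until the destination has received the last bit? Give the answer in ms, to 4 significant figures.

125.7 ms

L = 500 × 8 = 4000 bits.
Transmission delays (L/R per hop): 0.04, 0.097561, 0.347826 ms; sum = 0.485387 ms.
Propagation delays (d/s per hop): 0.001795, 3.02333e-05, 120 ms; sum = 120.002 ms.
Processing at 2 router(s): 2 × 2.6 ms = 5.2 ms.
End-to-end = 125.7 ms.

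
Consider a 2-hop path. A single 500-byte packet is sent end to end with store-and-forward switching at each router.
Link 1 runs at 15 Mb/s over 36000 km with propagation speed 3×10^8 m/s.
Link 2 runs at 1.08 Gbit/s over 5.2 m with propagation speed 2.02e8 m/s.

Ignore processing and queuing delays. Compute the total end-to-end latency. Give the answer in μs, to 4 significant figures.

120300 μs

L = 500 × 8 = 4000 bits.
Transmission delays (L/R per hop): 266.667, 3.7037 μs; sum = 270.37 μs.
Propagation delays (d/s per hop): 120000, 0.0257426 μs; sum = 120000 μs.
End-to-end = 120300 μs.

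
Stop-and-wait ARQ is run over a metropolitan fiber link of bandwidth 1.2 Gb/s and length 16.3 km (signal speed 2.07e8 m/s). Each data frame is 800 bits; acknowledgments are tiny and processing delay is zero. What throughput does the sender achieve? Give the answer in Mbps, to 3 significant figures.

5.06 Mbps

t_tx = L/R = 800/1200000000 = 6.66667e-07 s.
t_prop = 16300/2.07e+08 = 7.8744e-05 s; RTT = 0.000157488 s.
Cycle = t_tx + RTT = 0.000158155 s.
Throughput = L / cycle = 800 / 0.000158155 = 5.06 Mbps.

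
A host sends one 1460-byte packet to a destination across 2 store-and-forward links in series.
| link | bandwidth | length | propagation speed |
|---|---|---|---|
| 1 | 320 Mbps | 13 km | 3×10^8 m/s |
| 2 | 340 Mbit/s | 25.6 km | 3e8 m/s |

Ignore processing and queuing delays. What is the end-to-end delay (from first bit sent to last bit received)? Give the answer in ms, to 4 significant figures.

0.1995 ms

L = 1460 × 8 = 11680 bits.
Transmission delays (L/R per hop): 0.0365, 0.0343529 ms; sum = 0.0708529 ms.
Propagation delays (d/s per hop): 0.0433333, 0.0853333 ms; sum = 0.128667 ms.
End-to-end = 0.1995 ms.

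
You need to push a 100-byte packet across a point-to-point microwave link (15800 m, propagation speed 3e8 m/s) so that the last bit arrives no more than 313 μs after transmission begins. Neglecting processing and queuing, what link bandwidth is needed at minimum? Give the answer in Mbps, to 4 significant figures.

L = 800 bits.
Propagation delay = 15800 / 300000000 = 52.6667 μs.
Transmission budget = 313 − 52.6667 = 260.333 μs.
R ≥ L / t_tx = 800 bits / 0.000260333 s = 3.073 Mbps.

3.073 Mbps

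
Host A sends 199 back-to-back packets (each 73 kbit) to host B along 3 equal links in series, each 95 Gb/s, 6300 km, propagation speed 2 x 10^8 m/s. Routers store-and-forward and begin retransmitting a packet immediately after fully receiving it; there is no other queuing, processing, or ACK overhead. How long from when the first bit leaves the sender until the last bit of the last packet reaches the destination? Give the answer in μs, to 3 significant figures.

Per-hop transmission t_tx = L/R = 73000/95000000000 = 0.768421 μs.
Per-hop propagation t_prop = 6300000/200000000 = 31500 μs.
Pipeline fill: first packet needs 3·t_tx to clear all hops; remaining 198 packets each add one t_tx.
Total = (3+199-1)·t_tx + 3·t_prop = 201·0.768421 + 3·31500 = 94700 μs.

94700 μs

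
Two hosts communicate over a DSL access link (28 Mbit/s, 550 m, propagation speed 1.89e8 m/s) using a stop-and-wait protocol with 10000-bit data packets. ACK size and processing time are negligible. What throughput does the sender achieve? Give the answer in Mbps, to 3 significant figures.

t_tx = L/R = 10000/28000000 = 0.000357143 s.
t_prop = 550/189000000 = 2.91005e-06 s; RTT = 5.82011e-06 s.
Cycle = t_tx + RTT = 0.000362963 s.
Throughput = L / cycle = 10000 / 0.000362963 = 27.6 Mbps.

27.6 Mbps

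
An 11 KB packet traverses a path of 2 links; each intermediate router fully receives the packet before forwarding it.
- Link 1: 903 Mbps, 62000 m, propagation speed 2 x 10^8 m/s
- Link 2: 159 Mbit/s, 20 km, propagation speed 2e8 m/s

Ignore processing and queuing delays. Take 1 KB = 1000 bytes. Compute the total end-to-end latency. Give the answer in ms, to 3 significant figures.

L = 88000 bits.
Transmission delays (L/R per hop): 0.0974529, 0.553459 ms; sum = 0.650912 ms.
Propagation delays (d/s per hop): 0.31, 0.1 ms; sum = 0.41 ms.
End-to-end = 1.06 ms.

1.06 ms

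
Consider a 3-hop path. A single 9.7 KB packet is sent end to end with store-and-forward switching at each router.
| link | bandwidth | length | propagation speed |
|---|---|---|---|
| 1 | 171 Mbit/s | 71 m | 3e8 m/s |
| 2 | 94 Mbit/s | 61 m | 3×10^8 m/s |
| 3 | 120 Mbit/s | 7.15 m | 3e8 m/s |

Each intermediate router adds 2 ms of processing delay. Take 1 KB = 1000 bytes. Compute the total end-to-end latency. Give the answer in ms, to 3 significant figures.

L = 77600 bits.
Transmission delays (L/R per hop): 0.453801, 0.825532, 0.646667 ms; sum = 1.926 ms.
Propagation delays (d/s per hop): 0.000236667, 0.000203333, 2.38333e-05 ms; sum = 0.000463833 ms.
Processing at 2 router(s): 2 × 2 ms = 4 ms.
End-to-end = 5.93 ms.

5.93 ms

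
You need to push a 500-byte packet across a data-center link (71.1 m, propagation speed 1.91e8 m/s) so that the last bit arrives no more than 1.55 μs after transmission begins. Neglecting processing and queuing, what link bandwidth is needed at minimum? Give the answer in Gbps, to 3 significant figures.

3.40 Gbps

L = 4000 bits.
Propagation delay = 71.1 / 191000000 = 0.372251 μs.
Transmission budget = 1.55 − 0.372251 = 1.17775 μs.
R ≥ L / t_tx = 4000 bits / 1.17775e-06 s = 3.40 Gbps.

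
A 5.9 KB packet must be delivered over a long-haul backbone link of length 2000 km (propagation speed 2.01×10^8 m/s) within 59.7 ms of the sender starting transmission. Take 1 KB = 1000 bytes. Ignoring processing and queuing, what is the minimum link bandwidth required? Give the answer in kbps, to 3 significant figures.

L = 47200 bits.
Propagation delay = 2000000 / 2.01e+08 = 9.95025 ms.
Transmission budget = 59.7 − 9.95025 = 49.7498 ms.
R ≥ L / t_tx = 47200 bits / 0.0497498 s = 949 kbps.

949 kbps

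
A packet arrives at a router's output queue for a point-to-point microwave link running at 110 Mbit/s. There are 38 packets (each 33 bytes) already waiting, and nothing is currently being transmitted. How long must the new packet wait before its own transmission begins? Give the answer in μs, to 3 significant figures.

91.2 μs

Each queued packet: L/R = 264/110000000 = 2.4 μs.
38 queued → 91.2 μs.
Queuing delay = 91.2 μs.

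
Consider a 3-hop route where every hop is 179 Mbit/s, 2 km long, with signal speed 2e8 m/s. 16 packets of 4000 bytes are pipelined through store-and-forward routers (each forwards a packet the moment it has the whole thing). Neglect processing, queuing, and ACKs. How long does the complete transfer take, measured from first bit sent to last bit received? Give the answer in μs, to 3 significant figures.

Per-hop transmission t_tx = L/R = 32000/179000000 = 178.771 μs.
Per-hop propagation t_prop = 2000/200000000 = 10 μs.
Pipeline fill: first packet needs 3·t_tx to clear all hops; remaining 15 packets each add one t_tx.
Total = (3+16-1)·t_tx + 3·t_prop = 18·178.771 + 3·10 = 3250 μs.

3250 μs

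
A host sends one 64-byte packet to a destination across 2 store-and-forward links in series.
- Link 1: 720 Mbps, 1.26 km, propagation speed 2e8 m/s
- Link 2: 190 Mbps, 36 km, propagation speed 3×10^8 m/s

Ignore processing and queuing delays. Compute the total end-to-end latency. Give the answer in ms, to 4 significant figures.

L = 64 × 8 = 512 bits.
Transmission delays (L/R per hop): 0.000711111, 0.00269474 ms; sum = 0.00340585 ms.
Propagation delays (d/s per hop): 0.0063, 0.12 ms; sum = 0.1263 ms.
End-to-end = 0.1297 ms.

0.1297 ms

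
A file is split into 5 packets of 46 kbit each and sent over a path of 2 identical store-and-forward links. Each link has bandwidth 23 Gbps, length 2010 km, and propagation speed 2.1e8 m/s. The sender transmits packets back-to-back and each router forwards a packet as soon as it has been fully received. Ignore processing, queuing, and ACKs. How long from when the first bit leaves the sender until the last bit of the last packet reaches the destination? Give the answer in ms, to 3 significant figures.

19.2 ms

Per-hop transmission t_tx = L/R = 46000/23000000000 = 0.002 ms.
Per-hop propagation t_prop = 2010000/210000000 = 9.57143 ms.
Pipeline fill: first packet needs 2·t_tx to clear all hops; remaining 4 packets each add one t_tx.
Total = (2+5-1)·t_tx + 2·t_prop = 6·0.002 + 2·9.57143 = 19.2 ms.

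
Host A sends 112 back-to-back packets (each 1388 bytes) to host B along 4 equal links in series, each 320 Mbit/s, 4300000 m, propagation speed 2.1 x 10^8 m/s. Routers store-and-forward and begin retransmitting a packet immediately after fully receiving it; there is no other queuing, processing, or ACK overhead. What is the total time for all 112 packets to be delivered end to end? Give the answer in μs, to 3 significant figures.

Per-hop transmission t_tx = L/R = 11104/320000000 = 34.7 μs.
Per-hop propagation t_prop = 4300000/210000000 = 20476.2 μs.
Pipeline fill: first packet needs 4·t_tx to clear all hops; remaining 111 packets each add one t_tx.
Total = (4+112-1)·t_tx + 4·t_prop = 115·34.7 + 4·20476.2 = 85900 μs.

85900 μs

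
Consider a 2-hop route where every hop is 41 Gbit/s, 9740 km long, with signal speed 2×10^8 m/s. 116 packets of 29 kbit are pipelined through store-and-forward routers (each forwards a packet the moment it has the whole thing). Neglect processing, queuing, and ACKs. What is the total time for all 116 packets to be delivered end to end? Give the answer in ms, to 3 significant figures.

97.5 ms

Per-hop transmission t_tx = L/R = 29000/41000000000 = 0.000707317 ms.
Per-hop propagation t_prop = 9740000/200000000 = 48.7 ms.
Pipeline fill: first packet needs 2·t_tx to clear all hops; remaining 115 packets each add one t_tx.
Total = (2+116-1)·t_tx + 2·t_prop = 117·0.000707317 + 2·48.7 = 97.5 ms.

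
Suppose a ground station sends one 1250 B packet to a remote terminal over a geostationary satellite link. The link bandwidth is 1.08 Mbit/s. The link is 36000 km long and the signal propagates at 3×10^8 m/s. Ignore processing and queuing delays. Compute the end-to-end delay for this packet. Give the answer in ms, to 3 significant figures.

129 ms

L = 1250 × 8 = 10000 bits.
Transmission delay = L/R = 10000 / 1080000 = 9.25926 ms.
Propagation delay = d/s = 36000000 m / 300000000 m/s = 120 ms.
Total = 129 ms.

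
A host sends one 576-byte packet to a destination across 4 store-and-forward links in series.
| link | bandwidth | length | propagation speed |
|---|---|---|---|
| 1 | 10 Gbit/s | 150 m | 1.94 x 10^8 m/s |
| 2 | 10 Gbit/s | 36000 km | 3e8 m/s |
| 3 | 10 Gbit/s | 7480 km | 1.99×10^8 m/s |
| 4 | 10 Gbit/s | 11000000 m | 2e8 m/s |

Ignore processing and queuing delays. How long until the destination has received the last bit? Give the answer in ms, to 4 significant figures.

L = 576 × 8 = 4608 bits.
Transmission delay per hop = L/R = 4608/10000000000 = 0.0004608 ms; 4 hops → 0.0018432 ms.
Propagation delays (d/s per hop): 0.000773196, 120, 37.5879, 55 ms; sum = 212.589 ms.
End-to-end = 212.6 ms.

212.6 ms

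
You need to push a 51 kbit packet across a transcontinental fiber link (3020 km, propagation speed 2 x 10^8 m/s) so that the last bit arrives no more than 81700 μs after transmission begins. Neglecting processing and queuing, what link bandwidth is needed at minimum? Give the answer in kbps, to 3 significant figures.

766 kbps

Propagation delay = 3020000 / 200000000 = 15100 μs.
Transmission budget = 81700 − 15100 = 66600 μs.
R ≥ L / t_tx = 51000 bits / 0.0666 s = 766 kbps.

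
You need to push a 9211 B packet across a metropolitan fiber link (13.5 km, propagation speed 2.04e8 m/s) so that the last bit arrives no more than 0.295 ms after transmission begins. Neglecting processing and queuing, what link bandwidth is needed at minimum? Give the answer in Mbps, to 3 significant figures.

L = 73688 bits.
Propagation delay = 13500 / 204000000 = 0.0661765 ms.
Transmission budget = 0.295 − 0.0661765 = 0.228824 ms.
R ≥ L / t_tx = 73688 bits / 0.000228824 s = 322 Mbps.

322 Mbps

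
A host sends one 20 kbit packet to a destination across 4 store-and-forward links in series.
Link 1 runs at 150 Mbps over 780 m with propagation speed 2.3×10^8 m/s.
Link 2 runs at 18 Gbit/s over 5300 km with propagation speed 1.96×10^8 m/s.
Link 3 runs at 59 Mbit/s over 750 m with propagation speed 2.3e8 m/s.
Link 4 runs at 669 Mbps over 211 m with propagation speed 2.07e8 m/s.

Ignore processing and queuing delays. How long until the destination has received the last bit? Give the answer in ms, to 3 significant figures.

27.6 ms

L = 20000 bits.
Transmission delays (L/R per hop): 0.133333, 0.00111111, 0.338983, 0.0298954 ms; sum = 0.503323 ms.
Propagation delays (d/s per hop): 0.0033913, 27.0408, 0.00326087, 0.00101932 ms; sum = 27.0485 ms.
End-to-end = 27.6 ms.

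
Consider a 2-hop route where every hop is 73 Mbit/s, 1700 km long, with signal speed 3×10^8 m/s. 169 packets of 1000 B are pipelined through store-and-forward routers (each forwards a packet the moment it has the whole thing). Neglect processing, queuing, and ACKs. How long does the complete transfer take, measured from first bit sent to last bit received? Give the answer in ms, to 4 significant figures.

29.96 ms

Per-hop transmission t_tx = L/R = 8000/73000000 = 0.109589 ms.
Per-hop propagation t_prop = 1700000/300000000 = 5.66667 ms.
Pipeline fill: first packet needs 2·t_tx to clear all hops; remaining 168 packets each add one t_tx.
Total = (2+169-1)·t_tx + 2·t_prop = 170·0.109589 + 2·5.66667 = 29.96 ms.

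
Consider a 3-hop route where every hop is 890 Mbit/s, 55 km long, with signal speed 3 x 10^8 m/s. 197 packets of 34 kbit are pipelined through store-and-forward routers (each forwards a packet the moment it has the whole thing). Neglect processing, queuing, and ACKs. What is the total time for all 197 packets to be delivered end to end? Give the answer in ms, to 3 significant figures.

8.15 ms

Per-hop transmission t_tx = L/R = 34000/890000000 = 0.0382022 ms.
Per-hop propagation t_prop = 55000/300000000 = 0.183333 ms.
Pipeline fill: first packet needs 3·t_tx to clear all hops; remaining 196 packets each add one t_tx.
Total = (3+197-1)·t_tx + 3·t_prop = 199·0.0382022 + 3·0.183333 = 8.15 ms.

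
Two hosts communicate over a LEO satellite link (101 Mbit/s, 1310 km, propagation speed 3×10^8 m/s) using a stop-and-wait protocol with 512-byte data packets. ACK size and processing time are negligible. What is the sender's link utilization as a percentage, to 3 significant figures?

0.462 %

t_tx = L/R = 4096/101000000 = 4.05545e-05 s.
t_prop = 1310000/300000000 = 0.00436667 s; RTT = 0.00873333 s.
Cycle = t_tx + RTT = 0.00877389 s.
Utilization = t_tx / cycle = 4.05545e-05/0.00877389 = 0.462 %.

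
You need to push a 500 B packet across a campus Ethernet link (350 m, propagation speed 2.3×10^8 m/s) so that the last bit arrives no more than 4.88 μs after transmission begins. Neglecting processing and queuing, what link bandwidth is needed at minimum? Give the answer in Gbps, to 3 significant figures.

1.19 Gbps

L = 4000 bits.
Propagation delay = 350 / 2.3e+08 = 1.52174 μs.
Transmission budget = 4.88 − 1.52174 = 3.35826 μs.
R ≥ L / t_tx = 4000 bits / 3.35826e-06 s = 1.19 Gbps.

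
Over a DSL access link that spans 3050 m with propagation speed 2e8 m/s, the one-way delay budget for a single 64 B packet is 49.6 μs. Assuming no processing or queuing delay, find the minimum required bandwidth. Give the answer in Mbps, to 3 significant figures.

14.9 Mbps

L = 512 bits.
Propagation delay = 3050 / 200000000 = 15.25 μs.
Transmission budget = 49.6 − 15.25 = 34.35 μs.
R ≥ L / t_tx = 512 bits / 3.435e-05 s = 14.9 Mbps.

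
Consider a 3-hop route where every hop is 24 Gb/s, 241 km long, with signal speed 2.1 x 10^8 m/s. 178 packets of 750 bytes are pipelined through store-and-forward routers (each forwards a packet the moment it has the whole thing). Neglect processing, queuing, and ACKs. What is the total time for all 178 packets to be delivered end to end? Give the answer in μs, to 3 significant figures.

Per-hop transmission t_tx = L/R = 6000/24000000000 = 0.25 μs.
Per-hop propagation t_prop = 241000/210000000 = 1147.62 μs.
Pipeline fill: first packet needs 3·t_tx to clear all hops; remaining 177 packets each add one t_tx.
Total = (3+178-1)·t_tx + 3·t_prop = 180·0.25 + 3·1147.62 = 3490 μs.

3490 μs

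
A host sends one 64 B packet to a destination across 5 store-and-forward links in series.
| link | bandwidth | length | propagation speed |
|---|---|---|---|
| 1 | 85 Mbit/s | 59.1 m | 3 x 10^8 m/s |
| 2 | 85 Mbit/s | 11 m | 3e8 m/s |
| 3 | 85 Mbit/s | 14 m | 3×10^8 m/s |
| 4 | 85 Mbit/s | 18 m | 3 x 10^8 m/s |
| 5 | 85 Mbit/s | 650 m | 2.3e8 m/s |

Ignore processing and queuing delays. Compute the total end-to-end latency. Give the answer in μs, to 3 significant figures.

33.3 μs

L = 64 × 8 = 512 bits.
Transmission delay per hop = L/R = 512/85000000 = 6.02353 μs; 5 hops → 30.1176 μs.
Propagation delays (d/s per hop): 0.197, 0.0366667, 0.0466667, 0.06, 2.82609 μs; sum = 3.16642 μs.
End-to-end = 33.3 μs.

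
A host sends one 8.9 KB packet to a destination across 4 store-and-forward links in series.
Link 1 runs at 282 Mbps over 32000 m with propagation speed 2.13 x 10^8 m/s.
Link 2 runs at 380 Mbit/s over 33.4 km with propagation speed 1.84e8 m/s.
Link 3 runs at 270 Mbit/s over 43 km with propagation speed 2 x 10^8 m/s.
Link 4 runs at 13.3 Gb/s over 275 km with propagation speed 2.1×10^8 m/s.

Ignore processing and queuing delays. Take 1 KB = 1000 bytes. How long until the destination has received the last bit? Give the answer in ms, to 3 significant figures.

2.57 ms

L = 71200 bits.
Transmission delays (L/R per hop): 0.252482, 0.187368, 0.263704, 0.00535338 ms; sum = 0.708908 ms.
Propagation delays (d/s per hop): 0.150235, 0.181522, 0.215, 1.30952 ms; sum = 1.85628 ms.
End-to-end = 2.57 ms.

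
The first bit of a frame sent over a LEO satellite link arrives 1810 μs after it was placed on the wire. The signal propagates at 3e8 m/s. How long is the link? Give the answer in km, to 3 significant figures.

543 km

d = s × t_prop = 300000000 × 0.00181 = 543 km.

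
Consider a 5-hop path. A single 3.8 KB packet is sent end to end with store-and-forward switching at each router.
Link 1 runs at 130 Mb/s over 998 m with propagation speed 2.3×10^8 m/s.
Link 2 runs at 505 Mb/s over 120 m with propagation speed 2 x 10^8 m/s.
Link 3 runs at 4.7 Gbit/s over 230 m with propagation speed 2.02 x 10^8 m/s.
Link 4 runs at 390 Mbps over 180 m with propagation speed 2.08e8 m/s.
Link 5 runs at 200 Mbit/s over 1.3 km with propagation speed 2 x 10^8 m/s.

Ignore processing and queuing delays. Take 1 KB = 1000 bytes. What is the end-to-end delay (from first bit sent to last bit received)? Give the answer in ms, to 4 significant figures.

0.5439 ms

L = 30400 bits.
Transmission delays (L/R per hop): 0.233846, 0.060198, 0.00646809, 0.0779487, 0.152 ms; sum = 0.530461 ms.
Propagation delays (d/s per hop): 0.00433913, 0.0006, 0.00113861, 0.000865385, 0.0065 ms; sum = 0.0134431 ms.
End-to-end = 0.5439 ms.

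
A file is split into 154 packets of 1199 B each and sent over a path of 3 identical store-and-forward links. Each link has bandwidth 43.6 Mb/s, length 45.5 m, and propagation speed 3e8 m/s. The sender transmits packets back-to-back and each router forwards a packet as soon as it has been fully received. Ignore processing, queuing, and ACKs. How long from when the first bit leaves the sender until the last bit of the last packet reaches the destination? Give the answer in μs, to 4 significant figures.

Per-hop transmission t_tx = L/R = 9592/43600000 = 220 μs.
Per-hop propagation t_prop = 45.5/300000000 = 0.151667 μs.
Pipeline fill: first packet needs 3·t_tx to clear all hops; remaining 153 packets each add one t_tx.
Total = (3+154-1)·t_tx + 3·t_prop = 156·220 + 3·0.151667 = 34320 μs.

34320 μs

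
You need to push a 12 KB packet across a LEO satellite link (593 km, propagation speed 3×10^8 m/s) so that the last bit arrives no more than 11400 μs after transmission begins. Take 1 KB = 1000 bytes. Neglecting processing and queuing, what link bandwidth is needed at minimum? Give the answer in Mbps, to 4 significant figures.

L = 96000 bits.
Propagation delay = 593000 / 300000000 = 1976.67 μs.
Transmission budget = 11400 − 1976.67 = 9423.33 μs.
R ≥ L / t_tx = 96000 bits / 0.00942333 s = 10.19 Mbps.

10.19 Mbps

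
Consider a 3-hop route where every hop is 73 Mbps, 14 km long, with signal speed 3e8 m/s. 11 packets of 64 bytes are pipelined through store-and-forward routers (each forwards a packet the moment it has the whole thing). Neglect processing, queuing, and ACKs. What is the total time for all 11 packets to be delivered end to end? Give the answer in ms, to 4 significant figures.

Per-hop transmission t_tx = L/R = 512/73000000 = 0.0070137 ms.
Per-hop propagation t_prop = 14000/300000000 = 0.0466667 ms.
Pipeline fill: first packet needs 3·t_tx to clear all hops; remaining 10 packets each add one t_tx.
Total = (3+11-1)·t_tx + 3·t_prop = 13·0.0070137 + 3·0.0466667 = 0.2312 ms.

0.2312 ms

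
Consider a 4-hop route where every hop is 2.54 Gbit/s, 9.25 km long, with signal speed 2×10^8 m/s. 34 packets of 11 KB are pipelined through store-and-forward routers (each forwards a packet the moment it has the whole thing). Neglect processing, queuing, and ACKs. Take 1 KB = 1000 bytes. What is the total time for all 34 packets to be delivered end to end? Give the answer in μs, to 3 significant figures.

1470 μs

Per-hop transmission t_tx = L/R = 88000/2540000000 = 34.6457 μs.
Per-hop propagation t_prop = 9250/200000000 = 46.25 μs.
Pipeline fill: first packet needs 4·t_tx to clear all hops; remaining 33 packets each add one t_tx.
Total = (4+34-1)·t_tx + 4·t_prop = 37·34.6457 + 4·46.25 = 1470 μs.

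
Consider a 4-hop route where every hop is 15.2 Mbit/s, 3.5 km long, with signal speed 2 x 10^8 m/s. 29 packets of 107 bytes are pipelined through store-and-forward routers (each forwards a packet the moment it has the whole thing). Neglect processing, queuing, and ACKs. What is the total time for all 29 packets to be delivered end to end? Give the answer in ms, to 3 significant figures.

1.87 ms

Per-hop transmission t_tx = L/R = 856/15200000 = 0.0563158 ms.
Per-hop propagation t_prop = 3500/200000000 = 0.0175 ms.
Pipeline fill: first packet needs 4·t_tx to clear all hops; remaining 28 packets each add one t_tx.
Total = (4+29-1)·t_tx + 4·t_prop = 32·0.0563158 + 4·0.0175 = 1.87 ms.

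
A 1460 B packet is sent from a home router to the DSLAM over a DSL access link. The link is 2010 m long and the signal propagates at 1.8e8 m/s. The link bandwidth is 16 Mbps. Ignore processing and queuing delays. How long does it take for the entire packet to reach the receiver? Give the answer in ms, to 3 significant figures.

0.741 ms

L = 1460 × 8 = 11680 bits.
Transmission delay = L/R = 11680 / 16000000 = 0.73 ms.
Propagation delay = d/s = 2010 m / 180000000 m/s = 0.0111667 ms.
Total = 0.741 ms.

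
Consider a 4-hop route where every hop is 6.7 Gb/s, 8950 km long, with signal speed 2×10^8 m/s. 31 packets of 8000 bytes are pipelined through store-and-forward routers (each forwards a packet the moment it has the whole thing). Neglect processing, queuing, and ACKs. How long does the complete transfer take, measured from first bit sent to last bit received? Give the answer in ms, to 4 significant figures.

179.3 ms

Per-hop transmission t_tx = L/R = 64000/6700000000 = 0.00955224 ms.
Per-hop propagation t_prop = 8950000/200000000 = 44.75 ms.
Pipeline fill: first packet needs 4·t_tx to clear all hops; remaining 30 packets each add one t_tx.
Total = (4+31-1)·t_tx + 4·t_prop = 34·0.00955224 + 4·44.75 = 179.3 ms.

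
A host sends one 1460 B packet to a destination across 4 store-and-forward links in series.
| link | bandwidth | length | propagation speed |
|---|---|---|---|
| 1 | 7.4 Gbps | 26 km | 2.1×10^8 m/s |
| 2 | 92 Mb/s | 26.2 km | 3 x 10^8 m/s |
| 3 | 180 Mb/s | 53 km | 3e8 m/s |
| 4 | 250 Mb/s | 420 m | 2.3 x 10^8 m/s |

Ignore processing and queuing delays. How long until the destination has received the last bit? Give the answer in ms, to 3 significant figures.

L = 1460 × 8 = 11680 bits.
Transmission delays (L/R per hop): 0.00157838, 0.126957, 0.0648889, 0.04672 ms; sum = 0.240144 ms.
Propagation delays (d/s per hop): 0.12381, 0.0873333, 0.176667, 0.00182609 ms; sum = 0.389636 ms.
End-to-end = 0.630 ms.

0.630 ms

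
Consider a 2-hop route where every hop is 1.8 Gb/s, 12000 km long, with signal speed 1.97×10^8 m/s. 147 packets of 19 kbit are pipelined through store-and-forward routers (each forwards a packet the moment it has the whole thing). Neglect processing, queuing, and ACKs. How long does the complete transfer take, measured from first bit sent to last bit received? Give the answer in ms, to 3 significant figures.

Per-hop transmission t_tx = L/R = 19000/1800000000 = 0.0105556 ms.
Per-hop propagation t_prop = 12000000/197000000 = 60.9137 ms.
Pipeline fill: first packet needs 2·t_tx to clear all hops; remaining 146 packets each add one t_tx.
Total = (2+147-1)·t_tx + 2·t_prop = 148·0.0105556 + 2·60.9137 = 123 ms.

123 ms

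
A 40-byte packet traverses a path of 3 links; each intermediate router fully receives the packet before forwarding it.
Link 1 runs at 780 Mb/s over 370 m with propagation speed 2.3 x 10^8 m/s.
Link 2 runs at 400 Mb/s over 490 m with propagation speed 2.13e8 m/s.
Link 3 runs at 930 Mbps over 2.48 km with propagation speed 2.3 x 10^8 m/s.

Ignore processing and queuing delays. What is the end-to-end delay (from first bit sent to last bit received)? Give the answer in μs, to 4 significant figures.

L = 40 × 8 = 320 bits.
Transmission delays (L/R per hop): 0.410256, 0.8, 0.344086 μs; sum = 1.55434 μs.
Propagation delays (d/s per hop): 1.6087, 2.30047, 10.7826 μs; sum = 14.6918 μs.
End-to-end = 16.25 μs.

16.25 μs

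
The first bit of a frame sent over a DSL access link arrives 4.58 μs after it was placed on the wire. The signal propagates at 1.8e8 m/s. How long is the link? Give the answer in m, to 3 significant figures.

d = s × t_prop = 180000000 × 4.58e-06 = 824 m.

824 m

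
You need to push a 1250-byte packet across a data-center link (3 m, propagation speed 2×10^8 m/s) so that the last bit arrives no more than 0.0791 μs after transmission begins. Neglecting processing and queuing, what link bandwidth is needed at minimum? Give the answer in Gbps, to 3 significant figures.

L = 10000 bits.
Propagation delay = 3 / 200000000 = 0.015 μs.
Transmission budget = 0.0791 − 0.015 = 0.0641 μs.
R ≥ L / t_tx = 10000 bits / 6.41e-08 s = 156 Gbps.

156 Gbps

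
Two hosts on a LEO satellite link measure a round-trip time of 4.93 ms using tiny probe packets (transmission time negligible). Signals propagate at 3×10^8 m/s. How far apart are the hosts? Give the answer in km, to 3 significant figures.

One-way propagation = RTT/2 = 2.465 ms.
d = s × t = 300000000 × 0.002465 = 740 km.

740 km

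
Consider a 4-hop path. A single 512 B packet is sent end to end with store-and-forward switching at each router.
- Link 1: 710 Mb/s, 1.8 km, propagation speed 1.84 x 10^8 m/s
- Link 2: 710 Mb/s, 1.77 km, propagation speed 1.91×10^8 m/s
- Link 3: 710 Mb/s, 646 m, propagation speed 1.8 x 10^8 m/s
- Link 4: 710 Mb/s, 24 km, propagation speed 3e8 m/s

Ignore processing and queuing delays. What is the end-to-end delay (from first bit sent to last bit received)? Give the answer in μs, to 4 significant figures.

L = 512 × 8 = 4096 bits.
Transmission delay per hop = L/R = 4096/710000000 = 5.76901 μs; 4 hops → 23.0761 μs.
Propagation delays (d/s per hop): 9.78261, 9.26702, 3.58889, 80 μs; sum = 102.639 μs.
End-to-end = 125.7 μs.

125.7 μs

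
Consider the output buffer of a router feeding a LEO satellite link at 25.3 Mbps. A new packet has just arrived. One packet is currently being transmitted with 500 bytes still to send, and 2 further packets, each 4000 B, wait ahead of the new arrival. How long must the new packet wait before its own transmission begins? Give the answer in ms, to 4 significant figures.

Each queued packet: L/R = 32000/25300000 = 1.26482 ms.
2 queued → 2.52964 ms.
Plus remaining 4000 bits of current packet: 0.158103 ms.
Queuing delay = 2.688 ms.

2.688 ms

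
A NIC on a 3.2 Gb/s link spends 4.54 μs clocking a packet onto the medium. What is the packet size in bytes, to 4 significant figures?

1816 bytes

L = R × t_tx = 3200000000 b/s × 4.54e-06 s = 14528 bits.
In bytes: 14528 / 8 = 1816 bytes.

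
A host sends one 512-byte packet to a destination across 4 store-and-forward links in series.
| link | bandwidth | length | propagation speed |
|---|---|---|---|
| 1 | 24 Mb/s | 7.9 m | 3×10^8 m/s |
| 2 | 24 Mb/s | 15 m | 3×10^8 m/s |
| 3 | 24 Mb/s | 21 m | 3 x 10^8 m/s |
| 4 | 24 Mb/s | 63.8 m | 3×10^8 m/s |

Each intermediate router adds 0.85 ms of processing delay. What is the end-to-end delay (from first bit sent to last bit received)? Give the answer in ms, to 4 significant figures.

L = 512 × 8 = 4096 bits.
Transmission delay per hop = L/R = 4096/24000000 = 0.170667 ms; 4 hops → 0.682667 ms.
Propagation delays (d/s per hop): 2.63333e-05, 5e-05, 7e-05, 0.000212667 ms; sum = 0.000359 ms.
Processing at 3 router(s): 3 × 0.85 ms = 2.55 ms.
End-to-end = 3.233 ms.

3.233 ms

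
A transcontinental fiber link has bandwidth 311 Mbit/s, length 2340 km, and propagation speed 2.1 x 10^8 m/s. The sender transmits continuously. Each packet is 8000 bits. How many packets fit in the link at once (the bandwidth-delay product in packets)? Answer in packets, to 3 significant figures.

Propagation delay = 2340000 / 210000000 = 0.0111429 s.
BDP = R × t_prop = 311000000 × 0.0111429 = 3465430 bits.
In packets of 8000 bits: 433 packets.

433 packets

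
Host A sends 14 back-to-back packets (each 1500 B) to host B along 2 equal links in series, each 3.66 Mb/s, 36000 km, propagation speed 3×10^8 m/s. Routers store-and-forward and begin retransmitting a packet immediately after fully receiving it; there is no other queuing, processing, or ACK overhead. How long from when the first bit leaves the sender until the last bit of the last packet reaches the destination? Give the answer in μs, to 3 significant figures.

289000 μs

Per-hop transmission t_tx = L/R = 12000/3660000 = 3278.69 μs.
Per-hop propagation t_prop = 36000000/300000000 = 120000 μs.
Pipeline fill: first packet needs 2·t_tx to clear all hops; remaining 13 packets each add one t_tx.
Total = (2+14-1)·t_tx + 2·t_prop = 15·3278.69 + 2·120000 = 289000 μs.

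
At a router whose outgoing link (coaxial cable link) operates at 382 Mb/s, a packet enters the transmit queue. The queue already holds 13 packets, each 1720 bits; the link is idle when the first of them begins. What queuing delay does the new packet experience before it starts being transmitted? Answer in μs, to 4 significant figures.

58.53 μs

Each queued packet: L/R = 1720/382000000 = 4.50262 μs.
13 queued → 58.534 μs.
Queuing delay = 58.53 μs.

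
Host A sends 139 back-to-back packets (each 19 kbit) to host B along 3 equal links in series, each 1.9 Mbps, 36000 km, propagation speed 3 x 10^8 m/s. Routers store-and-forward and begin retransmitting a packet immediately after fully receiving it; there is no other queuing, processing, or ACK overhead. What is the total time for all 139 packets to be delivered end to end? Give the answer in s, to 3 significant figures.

1.77 s

Per-hop transmission t_tx = L/R = 19000/1900000 = 0.01 s.
Per-hop propagation t_prop = 36000000/300000000 = 0.12 s.
Pipeline fill: first packet needs 3·t_tx to clear all hops; remaining 138 packets each add one t_tx.
Total = (3+139-1)·t_tx + 3·t_prop = 141·0.01 + 3·0.12 = 1.77 s.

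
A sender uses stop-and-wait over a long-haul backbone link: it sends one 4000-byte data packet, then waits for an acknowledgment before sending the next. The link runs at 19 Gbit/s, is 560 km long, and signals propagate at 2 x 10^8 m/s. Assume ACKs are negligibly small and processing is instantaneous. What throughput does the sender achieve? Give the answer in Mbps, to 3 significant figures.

t_tx = L/R = 32000/19000000000 = 1.68421e-06 s.
t_prop = 560000/200000000 = 0.0028 s; RTT = 0.0056 s.
Cycle = t_tx + RTT = 0.00560168 s.
Throughput = L / cycle = 32000 / 0.00560168 = 5.71 Mbps.

5.71 Mbps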